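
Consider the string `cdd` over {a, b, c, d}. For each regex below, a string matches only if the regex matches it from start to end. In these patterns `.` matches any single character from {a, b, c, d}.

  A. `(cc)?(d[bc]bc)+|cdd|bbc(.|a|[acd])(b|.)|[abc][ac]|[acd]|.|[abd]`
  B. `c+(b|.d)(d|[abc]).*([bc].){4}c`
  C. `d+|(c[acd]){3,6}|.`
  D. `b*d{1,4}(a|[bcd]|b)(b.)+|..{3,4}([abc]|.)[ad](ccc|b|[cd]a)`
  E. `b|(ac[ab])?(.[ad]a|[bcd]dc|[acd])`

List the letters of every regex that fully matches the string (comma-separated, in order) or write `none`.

A → match
B → no match — must end with `c`
C → no match
D → no match
E → no match

A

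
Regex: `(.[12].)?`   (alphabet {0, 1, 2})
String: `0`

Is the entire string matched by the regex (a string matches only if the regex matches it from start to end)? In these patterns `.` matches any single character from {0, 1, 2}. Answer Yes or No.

No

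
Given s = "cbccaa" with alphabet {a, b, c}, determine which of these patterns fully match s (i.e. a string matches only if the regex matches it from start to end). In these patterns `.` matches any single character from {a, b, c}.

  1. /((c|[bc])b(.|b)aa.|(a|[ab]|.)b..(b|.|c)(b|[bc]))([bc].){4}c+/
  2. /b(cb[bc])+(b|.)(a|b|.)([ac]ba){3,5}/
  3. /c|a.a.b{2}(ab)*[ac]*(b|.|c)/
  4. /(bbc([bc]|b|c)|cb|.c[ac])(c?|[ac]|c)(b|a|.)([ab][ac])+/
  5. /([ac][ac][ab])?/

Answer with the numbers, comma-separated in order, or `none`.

1 → no match — must end with "c"
2 → no match — must start with "bcb"
3 → no match
4 → match
5 → no match

4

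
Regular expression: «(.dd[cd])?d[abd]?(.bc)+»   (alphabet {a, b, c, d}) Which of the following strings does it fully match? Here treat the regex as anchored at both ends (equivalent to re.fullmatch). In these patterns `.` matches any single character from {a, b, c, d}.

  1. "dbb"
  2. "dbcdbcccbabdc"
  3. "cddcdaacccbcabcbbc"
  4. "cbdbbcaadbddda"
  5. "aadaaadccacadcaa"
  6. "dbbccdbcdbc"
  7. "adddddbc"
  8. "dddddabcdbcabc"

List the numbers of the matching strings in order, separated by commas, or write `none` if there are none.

7, 8

1 → no match — must end with "bc"
2 → no match — must end with "bc"
3 → no match
4 → no match — must end with "bc"
5 → no match — must end with "bc"
6 → no match
7 → match
8 → match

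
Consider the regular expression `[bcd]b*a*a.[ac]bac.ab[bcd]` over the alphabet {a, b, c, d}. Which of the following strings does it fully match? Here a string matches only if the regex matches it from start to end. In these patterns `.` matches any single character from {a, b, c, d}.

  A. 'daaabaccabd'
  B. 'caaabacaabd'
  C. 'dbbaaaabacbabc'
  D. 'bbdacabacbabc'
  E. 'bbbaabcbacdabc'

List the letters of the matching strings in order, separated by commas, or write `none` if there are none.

A → match
B → match
C → match
D → no match
E → match

A, B, C, E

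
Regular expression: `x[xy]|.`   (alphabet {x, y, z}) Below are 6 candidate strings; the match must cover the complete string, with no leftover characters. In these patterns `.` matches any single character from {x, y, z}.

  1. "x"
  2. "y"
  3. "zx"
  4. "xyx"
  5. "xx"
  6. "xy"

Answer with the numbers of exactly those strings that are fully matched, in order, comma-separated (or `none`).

1, 2, 5, 6

1 → match
2 → match
3 → no match
4 → no match
5 → match
6 → match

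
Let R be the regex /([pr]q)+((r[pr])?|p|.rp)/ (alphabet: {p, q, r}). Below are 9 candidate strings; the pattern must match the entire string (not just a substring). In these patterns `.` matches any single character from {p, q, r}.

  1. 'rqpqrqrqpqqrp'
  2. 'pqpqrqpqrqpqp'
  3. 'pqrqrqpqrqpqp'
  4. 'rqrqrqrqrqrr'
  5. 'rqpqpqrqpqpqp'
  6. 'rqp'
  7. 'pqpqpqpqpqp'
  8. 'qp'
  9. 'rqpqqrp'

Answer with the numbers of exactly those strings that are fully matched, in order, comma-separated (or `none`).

1, 2, 3, 4, 5, 6, 7, 9

1 → match
2 → match
3 → match
4 → match
5 → match
6 → match
7 → match
8 → no match
9 → match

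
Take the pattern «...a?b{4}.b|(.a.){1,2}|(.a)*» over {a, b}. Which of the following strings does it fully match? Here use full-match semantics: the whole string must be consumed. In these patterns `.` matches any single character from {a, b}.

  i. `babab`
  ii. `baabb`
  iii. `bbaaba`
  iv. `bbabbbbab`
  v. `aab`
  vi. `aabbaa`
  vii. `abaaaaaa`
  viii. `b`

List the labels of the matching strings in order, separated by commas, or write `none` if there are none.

i → no match
ii → no match
iii → no match
iv → match
v → match
vi → match
vii → no match
viii → no match

iv, v, vi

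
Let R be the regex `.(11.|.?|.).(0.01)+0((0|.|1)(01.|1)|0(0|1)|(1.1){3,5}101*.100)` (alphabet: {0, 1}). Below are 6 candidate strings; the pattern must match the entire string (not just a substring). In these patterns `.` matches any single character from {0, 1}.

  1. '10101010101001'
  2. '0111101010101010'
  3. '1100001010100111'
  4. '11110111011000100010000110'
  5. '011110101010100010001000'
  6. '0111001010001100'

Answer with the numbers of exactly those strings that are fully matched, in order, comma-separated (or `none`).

1, 5

1 → match
2 → no match
3 → no match
4 → no match
5 → match
6 → no match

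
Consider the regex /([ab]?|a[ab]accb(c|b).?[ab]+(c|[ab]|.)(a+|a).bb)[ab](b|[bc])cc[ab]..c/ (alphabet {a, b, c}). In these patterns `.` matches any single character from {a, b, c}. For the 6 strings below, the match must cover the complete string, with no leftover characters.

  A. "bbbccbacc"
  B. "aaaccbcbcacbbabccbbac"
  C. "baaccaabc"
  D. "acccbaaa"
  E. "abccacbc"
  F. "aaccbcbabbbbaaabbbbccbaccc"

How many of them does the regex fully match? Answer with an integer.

3

A → match
B → match
C → no match
D → no match — must end with "c"
E → match
F → no match
Total matched: 3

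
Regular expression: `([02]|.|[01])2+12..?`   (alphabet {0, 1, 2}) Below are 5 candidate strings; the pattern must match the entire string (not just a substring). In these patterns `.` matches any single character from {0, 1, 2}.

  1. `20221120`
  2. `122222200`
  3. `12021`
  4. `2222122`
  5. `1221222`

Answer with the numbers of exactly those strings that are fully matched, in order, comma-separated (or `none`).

1 → no match
2 → no match
3 → no match
4 → match
5 → match

4, 5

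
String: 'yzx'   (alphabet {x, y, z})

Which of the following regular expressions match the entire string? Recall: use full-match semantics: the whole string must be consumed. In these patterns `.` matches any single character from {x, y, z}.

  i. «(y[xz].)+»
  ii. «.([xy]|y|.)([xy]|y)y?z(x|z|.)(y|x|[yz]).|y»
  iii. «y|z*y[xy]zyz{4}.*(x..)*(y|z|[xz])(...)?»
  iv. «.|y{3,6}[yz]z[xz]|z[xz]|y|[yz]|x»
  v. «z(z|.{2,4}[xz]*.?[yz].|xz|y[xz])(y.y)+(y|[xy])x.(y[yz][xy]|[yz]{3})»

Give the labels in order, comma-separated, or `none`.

i → match
ii → no match
iii → no match
iv → no match
v → no match — must start with 'z'

i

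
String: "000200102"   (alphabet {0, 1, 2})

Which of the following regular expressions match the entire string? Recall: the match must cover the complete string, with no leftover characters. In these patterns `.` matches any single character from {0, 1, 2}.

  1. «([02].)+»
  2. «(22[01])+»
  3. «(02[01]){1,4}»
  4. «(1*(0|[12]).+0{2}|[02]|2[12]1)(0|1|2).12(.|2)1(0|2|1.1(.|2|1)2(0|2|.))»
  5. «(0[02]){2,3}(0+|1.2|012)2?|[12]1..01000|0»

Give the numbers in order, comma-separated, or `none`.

1 → no match
2 → no match — must start with "22"
3 → no match — must start with "02"
4 → no match
5 → match

5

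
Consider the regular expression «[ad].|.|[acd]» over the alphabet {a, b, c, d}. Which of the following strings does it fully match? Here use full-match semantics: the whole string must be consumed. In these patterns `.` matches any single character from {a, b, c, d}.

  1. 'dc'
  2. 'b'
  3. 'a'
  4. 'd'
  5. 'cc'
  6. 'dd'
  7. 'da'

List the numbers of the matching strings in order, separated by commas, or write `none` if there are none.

1, 2, 3, 4, 6, 7

1 → match
2 → match
3 → match
4 → match
5 → no match
6 → match
7 → match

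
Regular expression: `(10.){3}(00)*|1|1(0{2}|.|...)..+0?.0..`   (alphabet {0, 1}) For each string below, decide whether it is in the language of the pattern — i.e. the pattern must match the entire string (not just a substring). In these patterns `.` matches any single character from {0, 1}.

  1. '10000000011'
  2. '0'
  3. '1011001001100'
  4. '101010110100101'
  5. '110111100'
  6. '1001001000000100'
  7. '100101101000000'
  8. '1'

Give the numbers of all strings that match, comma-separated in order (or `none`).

1, 7, 8

1 → match
2 → no match
3 → no match
4 → no match
5 → no match
6 → no match
7 → match
8 → match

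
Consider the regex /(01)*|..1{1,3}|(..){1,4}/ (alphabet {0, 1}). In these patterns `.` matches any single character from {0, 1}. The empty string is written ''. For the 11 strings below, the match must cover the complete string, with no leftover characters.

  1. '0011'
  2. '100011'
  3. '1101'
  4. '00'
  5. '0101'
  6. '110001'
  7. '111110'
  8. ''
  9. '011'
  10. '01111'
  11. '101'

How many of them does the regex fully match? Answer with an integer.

1 → match
2 → match
3 → match
4 → match
5 → match
6 → match
7 → match
8 → match
9 → match
10 → match
11 → match
Total matched: 11

11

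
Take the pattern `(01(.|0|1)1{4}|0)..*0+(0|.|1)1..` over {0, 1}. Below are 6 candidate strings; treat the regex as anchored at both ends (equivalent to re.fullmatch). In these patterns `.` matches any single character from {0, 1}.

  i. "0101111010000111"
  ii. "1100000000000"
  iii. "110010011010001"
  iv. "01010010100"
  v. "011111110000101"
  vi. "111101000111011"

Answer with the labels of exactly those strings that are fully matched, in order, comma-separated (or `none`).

i, v

i → match
ii → no match
iii → no match
iv → no match
v → match
vi → no match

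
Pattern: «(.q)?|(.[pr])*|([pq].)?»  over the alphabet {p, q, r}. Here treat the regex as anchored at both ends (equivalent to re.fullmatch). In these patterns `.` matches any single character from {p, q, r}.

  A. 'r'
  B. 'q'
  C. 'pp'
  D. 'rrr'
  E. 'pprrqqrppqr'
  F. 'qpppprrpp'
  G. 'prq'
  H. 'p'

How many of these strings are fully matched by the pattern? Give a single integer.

A → no match
B → no match
C → match
D → no match
E → no match
F → no match
G → no match
H → no match
Total matched: 1

1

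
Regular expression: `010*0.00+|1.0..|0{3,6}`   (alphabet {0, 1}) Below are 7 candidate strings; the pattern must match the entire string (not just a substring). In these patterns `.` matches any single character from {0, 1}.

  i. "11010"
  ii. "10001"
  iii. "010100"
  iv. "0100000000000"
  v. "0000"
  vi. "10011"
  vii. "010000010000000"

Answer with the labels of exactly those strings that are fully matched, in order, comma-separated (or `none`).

i, ii, iii, iv, v, vi, vii

i → match
ii → match
iii → match
iv → match
v → match
vi → match
vii → match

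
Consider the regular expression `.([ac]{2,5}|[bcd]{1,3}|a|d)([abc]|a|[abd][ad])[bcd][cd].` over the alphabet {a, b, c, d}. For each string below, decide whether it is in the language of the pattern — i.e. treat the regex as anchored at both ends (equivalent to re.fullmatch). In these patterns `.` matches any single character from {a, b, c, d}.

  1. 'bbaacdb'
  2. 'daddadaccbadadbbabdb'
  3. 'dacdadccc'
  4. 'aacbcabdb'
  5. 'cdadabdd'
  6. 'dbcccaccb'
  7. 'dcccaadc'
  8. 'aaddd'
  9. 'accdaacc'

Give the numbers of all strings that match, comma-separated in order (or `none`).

1. 'bbaacdb' → match
2 → no match
3. 'dacdadccc' → no match
4. 'aacbcabdb' → no match
5. 'cdadabdd' → no match
6. 'dbcccaccb' → no match
7. 'dcccaadc' → no match
8. 'aaddd' → no match
9. 'accdaacc' → no match

1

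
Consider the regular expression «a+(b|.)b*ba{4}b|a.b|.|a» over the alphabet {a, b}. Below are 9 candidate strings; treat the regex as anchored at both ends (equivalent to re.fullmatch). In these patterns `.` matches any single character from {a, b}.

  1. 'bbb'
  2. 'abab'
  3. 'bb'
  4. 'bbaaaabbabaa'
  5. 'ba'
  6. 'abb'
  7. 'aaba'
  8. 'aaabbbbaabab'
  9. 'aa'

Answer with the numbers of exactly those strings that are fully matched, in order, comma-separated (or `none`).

6

1 → no match
2 → no match
3 → no match
4 → no match
5 → no match
6 → match
7 → no match
8 → no match
9 → no match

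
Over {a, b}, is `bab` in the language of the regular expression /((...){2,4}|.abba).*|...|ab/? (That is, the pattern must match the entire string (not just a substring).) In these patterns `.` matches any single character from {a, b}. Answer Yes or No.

Yes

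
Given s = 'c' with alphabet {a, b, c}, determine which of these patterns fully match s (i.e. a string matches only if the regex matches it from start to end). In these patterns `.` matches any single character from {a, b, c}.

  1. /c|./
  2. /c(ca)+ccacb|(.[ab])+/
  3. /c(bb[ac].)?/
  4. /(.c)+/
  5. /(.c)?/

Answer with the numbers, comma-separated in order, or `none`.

1 → match
2 → no match
3 → match
4 → no match
5 → no match

1, 3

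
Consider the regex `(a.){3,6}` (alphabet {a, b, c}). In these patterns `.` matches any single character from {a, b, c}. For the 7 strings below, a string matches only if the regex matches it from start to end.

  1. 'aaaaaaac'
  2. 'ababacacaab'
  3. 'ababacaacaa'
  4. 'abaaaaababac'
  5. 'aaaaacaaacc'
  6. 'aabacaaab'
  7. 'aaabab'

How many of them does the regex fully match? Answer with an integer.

3

1 → match
2 → no match
3 → no match
4 → match
5 → no match
6 → no match
7 → match
Total matched: 3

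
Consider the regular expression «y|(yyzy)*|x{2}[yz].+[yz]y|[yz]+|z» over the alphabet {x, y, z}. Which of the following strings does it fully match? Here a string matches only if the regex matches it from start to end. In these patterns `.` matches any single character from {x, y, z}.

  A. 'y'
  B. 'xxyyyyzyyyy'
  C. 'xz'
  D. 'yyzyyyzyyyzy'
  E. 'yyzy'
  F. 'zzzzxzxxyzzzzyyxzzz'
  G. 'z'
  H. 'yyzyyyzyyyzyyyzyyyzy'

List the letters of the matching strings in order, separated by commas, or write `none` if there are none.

A, B, D, E, G, H

A → match
B → match
C → no match
D → match
E → match
F → no match
G → match
H → match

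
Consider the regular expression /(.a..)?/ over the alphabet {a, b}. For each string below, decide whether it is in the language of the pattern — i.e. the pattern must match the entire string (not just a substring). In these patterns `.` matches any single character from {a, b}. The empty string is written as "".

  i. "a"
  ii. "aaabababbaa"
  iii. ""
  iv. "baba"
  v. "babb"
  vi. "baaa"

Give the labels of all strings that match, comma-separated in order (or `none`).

iii, iv, v, vi

i → no match
ii → no match
iii → match
iv → match
v → match
vi → match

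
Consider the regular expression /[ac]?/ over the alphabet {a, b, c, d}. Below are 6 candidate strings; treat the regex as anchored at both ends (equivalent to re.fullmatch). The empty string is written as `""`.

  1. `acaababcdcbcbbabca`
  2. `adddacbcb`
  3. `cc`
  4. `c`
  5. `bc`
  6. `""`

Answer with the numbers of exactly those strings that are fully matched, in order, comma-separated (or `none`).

4, 6

1 → no match
2 → no match
3 → no match
4 → match
5 → no match
6 → match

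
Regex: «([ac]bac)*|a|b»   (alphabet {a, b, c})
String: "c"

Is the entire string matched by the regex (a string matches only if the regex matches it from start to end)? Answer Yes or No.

No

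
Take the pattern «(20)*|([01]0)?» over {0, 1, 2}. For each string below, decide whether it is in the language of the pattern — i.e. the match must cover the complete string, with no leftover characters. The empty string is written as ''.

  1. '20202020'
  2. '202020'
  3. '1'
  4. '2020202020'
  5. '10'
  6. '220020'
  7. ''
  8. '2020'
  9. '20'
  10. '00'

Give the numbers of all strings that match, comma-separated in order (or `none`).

1. '20202020' → match
2. '202020' → match
3. '1' → no match
4. '2020202020' → match
5. '10' → match
6. '220020' → no match
7. '' → match
8. '2020' → match
9. '20' → match
10. '00' → match

1, 2, 4, 5, 7, 8, 9, 10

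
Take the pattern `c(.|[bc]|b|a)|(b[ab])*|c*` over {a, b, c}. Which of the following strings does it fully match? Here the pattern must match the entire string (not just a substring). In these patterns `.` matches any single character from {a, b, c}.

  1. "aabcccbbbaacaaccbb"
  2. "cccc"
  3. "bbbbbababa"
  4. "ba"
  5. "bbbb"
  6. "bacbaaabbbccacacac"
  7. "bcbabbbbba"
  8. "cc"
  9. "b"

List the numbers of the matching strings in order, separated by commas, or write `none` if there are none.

1 → no match
2 → match
3 → match
4 → match
5 → match
6 → no match
7 → no match
8 → match
9 → no match

2, 3, 4, 5, 8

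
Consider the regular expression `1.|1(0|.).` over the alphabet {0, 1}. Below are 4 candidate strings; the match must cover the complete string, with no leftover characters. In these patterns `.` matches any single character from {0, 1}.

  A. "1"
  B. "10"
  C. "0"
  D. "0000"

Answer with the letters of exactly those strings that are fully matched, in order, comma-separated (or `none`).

B

A → no match
B → match
C → no match — must start with "1"
D → no match — must start with "1"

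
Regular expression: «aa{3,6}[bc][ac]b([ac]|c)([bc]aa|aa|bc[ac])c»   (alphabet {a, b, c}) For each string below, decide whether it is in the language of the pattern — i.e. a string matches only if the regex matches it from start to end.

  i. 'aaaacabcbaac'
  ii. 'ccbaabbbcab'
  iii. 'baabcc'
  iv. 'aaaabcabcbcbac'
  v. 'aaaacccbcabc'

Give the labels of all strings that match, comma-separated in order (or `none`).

i

i → match
ii → no match — must start with 'aa'
iii → no match — must start with 'aa'
iv → no match
v → no match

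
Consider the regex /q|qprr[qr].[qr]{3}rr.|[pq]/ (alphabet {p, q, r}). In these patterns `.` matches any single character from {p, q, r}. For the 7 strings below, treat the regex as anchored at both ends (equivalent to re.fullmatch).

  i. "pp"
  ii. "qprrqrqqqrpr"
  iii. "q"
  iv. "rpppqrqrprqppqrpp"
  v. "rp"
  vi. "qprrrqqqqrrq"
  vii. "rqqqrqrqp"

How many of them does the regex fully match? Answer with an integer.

2

i → no match
ii → no match
iii → match
iv → no match
v → no match
vi → match
vii → no match
Total matched: 2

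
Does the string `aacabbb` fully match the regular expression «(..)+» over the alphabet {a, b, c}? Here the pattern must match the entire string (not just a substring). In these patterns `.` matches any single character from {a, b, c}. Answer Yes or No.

No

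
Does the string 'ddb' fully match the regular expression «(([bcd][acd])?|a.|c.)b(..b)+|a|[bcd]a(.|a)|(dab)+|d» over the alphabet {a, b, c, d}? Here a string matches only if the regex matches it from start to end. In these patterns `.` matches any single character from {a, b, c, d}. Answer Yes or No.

No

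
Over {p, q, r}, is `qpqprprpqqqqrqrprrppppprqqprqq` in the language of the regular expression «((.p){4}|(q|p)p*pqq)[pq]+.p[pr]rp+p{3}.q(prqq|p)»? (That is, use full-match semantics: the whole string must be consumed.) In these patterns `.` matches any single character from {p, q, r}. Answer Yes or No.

No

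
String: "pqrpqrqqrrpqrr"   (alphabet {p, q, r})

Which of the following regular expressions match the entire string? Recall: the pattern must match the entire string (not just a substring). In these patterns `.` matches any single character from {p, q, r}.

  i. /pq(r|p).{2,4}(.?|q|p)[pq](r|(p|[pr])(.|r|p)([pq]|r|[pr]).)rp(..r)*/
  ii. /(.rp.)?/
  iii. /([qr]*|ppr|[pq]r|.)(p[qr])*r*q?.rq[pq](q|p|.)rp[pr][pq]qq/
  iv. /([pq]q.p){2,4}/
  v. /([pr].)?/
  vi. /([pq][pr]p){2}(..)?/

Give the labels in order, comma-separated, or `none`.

i → match
ii → no match
iii → no match — must end with "qq"
iv → no match — must end with "p"
v → no match
vi → no match

i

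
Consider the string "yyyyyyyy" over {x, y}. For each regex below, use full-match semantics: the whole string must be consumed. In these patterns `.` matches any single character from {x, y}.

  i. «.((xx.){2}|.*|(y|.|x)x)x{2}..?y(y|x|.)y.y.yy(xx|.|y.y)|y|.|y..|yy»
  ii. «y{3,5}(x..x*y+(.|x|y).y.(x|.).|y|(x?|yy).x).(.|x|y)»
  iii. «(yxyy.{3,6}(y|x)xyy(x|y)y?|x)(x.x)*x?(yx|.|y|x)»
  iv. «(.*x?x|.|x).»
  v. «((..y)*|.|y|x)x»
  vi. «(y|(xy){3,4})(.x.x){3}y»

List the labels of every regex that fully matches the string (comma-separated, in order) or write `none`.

i → no match
ii → match
iii → no match
iv → no match
v → no match — must end with "x"
vi → no match — must end with "xy"

ii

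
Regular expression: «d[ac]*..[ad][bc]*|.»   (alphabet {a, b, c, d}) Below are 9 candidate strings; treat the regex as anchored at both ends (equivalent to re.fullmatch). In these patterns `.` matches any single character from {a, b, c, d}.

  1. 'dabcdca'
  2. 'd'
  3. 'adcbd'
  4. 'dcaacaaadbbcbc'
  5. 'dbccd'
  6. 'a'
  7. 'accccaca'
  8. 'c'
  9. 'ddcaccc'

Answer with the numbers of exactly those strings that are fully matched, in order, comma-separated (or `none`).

2, 4, 6, 8, 9

1 → no match
2 → match
3 → no match
4 → match
5 → no match
6 → match
7 → no match
8 → match
9 → match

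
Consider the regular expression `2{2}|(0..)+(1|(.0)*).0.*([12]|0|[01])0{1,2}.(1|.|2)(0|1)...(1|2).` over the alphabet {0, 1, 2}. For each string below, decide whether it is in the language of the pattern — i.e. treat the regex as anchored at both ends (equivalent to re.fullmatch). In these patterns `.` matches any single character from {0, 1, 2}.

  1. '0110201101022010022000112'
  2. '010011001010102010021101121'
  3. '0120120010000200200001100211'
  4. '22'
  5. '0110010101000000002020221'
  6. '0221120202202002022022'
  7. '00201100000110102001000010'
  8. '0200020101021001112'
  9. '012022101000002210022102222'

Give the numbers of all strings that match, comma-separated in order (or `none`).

1, 2, 3, 4, 5, 7, 8, 9

1 → match
2 → match
3 → match
4 → match
5 → match
6 → no match
7 → match
8 → match
9 → match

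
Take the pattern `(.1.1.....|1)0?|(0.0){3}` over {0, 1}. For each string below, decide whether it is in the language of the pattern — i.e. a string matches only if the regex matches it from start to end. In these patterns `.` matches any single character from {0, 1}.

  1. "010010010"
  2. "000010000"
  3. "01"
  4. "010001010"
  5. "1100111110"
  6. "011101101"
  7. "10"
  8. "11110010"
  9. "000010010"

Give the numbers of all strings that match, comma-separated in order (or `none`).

1, 2, 6, 7, 9

1 → match
2 → match
3 → no match
4 → no match
5 → no match
6 → match
7 → match
8 → no match
9 → match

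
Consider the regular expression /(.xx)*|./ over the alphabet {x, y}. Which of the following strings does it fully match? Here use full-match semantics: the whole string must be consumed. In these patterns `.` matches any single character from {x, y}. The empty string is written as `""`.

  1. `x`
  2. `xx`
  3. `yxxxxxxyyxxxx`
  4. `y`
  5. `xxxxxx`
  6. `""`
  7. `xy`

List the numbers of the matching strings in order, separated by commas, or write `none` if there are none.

1, 4, 5, 6

1 → match
2 → no match
3 → no match
4 → match
5 → match
6 → match
7 → no match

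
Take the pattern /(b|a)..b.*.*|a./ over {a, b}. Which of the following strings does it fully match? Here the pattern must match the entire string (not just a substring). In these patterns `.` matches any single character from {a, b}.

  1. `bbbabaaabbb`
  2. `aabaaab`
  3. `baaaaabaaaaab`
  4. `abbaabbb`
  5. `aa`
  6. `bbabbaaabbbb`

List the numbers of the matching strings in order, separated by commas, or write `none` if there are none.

1 → no match
2 → no match
3 → no match
4 → no match
5 → match
6 → match

5, 6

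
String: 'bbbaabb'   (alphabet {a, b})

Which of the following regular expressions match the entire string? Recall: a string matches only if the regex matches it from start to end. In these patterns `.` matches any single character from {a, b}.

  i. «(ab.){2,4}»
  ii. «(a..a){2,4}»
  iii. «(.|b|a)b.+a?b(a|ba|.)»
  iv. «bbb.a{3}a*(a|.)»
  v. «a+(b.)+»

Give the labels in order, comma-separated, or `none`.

iii

i → no match — must start with 'ab'
ii → no match — must start with 'a'
iii → match
iv → no match
v → no match — must start with 'a'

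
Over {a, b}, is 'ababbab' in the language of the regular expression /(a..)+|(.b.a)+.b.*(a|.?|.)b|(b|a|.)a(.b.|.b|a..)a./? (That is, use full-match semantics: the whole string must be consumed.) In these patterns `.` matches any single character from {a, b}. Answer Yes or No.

No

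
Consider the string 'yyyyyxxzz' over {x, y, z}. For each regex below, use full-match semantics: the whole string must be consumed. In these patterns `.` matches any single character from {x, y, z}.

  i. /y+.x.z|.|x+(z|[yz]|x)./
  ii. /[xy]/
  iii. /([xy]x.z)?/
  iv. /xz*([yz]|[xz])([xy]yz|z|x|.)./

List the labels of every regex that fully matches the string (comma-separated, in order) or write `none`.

i

i → match
ii → no match
iii → no match
iv → no match — must start with 'x'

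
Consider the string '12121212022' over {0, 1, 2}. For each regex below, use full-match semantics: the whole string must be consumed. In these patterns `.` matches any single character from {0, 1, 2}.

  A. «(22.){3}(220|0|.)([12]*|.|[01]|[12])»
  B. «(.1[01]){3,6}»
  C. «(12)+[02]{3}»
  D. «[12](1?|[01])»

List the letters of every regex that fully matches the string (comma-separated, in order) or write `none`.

C

A → no match — must start with '22'
B → no match
C → match
D → no match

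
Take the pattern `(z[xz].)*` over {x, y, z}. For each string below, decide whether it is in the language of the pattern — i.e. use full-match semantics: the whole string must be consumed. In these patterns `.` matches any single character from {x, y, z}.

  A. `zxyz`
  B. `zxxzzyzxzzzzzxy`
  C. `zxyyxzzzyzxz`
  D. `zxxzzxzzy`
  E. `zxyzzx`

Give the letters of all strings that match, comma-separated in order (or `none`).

B, D, E

A. `zxyz` → no match
B → match
C. `zxyyxzzzyzxz` → no match
D. `zxxzzxzzy` → match
E. `zxyzzx` → match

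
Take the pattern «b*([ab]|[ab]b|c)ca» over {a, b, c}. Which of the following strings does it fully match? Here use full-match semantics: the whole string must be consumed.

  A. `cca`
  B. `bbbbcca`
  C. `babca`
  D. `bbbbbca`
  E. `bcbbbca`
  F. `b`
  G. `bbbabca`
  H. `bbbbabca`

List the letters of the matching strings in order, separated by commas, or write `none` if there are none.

A, B, C, D, G, H

A. `cca` → match
B. `bbbbcca` → match
C. `babca` → match
D. `bbbbbca` → match
E. `bcbbbca` → no match
F. `b` → no match — must end with `ca`
G. `bbbabca` → match
H. `bbbbabca` → match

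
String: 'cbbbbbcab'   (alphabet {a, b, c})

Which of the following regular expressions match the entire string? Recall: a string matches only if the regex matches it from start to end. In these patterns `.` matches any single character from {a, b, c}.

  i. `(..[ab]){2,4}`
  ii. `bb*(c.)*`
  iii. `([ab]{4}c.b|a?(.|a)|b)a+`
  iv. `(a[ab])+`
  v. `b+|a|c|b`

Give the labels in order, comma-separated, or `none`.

i

i → match
ii → no match — must start with 'b'
iii → no match — must end with 'a'
iv → no match — must start with 'a'
v → no match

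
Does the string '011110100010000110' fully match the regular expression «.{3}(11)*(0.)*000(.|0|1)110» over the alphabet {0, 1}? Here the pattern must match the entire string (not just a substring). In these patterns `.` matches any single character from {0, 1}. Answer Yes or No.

Yes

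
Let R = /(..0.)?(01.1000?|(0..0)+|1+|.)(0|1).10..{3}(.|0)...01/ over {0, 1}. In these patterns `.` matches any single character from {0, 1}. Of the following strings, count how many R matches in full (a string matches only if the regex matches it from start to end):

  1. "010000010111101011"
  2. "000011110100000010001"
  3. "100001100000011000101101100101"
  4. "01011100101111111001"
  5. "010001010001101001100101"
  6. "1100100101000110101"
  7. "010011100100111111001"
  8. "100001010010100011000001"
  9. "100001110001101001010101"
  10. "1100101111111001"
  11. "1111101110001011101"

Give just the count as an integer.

1 → no match — must end with "01"
2 → match
3 → match
4 → match
5 → match
6 → match
7 → match
8 → match
9 → match
10 → match
11 → no match
Total matched: 9

9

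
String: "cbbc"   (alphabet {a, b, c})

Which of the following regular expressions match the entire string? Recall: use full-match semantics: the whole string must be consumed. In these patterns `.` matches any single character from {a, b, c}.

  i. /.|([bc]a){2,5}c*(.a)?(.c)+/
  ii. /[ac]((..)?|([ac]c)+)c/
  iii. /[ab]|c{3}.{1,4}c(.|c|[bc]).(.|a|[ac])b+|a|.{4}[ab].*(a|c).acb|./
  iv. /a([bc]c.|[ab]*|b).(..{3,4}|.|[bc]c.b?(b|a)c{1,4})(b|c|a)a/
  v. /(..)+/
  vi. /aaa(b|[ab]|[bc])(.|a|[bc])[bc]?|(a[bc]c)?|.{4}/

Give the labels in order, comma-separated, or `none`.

i → no match
ii → match
iii → no match
iv → no match — must start with "a"
v → match
vi → match

ii, v, vi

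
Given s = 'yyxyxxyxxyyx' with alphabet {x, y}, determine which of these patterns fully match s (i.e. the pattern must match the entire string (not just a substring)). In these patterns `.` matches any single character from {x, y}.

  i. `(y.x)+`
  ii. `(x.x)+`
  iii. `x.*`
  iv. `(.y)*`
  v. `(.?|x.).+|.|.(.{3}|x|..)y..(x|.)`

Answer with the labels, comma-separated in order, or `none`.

i, v

i → match
ii → no match — must start with 'x'
iii → no match — must start with 'x'
iv → no match
v → match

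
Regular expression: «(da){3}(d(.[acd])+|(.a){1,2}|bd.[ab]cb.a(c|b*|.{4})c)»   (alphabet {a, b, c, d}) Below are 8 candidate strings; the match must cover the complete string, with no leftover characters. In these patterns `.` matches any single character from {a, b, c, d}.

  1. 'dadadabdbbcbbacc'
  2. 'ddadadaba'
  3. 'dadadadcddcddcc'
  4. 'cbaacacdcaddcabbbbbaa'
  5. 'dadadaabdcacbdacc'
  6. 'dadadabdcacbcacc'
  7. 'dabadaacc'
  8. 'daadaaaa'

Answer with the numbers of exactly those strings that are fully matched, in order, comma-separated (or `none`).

1, 3, 6

1 → match
2 → no match — must start with 'da'
3 → match
4 → no match — must start with 'da'
5 → no match
6 → match
7 → no match
8 → no match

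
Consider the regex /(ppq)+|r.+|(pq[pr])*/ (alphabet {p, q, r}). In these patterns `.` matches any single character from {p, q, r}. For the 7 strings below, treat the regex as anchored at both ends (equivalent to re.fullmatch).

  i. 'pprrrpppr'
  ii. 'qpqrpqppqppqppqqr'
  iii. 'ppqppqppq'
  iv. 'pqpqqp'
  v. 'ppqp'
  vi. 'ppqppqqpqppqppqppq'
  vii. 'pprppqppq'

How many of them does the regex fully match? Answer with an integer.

i → no match
ii → no match
iii → match
iv → no match
v → no match
vi → no match
vii → no match
Total matched: 1

1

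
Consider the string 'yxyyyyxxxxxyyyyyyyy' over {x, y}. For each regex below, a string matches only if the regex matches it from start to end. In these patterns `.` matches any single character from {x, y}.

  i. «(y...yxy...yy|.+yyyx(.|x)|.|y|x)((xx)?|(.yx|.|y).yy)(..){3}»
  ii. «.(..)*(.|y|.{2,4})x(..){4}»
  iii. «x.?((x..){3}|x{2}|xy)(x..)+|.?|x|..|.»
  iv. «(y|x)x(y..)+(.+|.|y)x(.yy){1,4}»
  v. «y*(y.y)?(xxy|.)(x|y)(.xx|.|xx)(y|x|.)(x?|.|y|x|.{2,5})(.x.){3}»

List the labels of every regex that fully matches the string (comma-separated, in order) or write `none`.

i → no match
ii → match
iii → no match
iv → match
v → no match

ii, iv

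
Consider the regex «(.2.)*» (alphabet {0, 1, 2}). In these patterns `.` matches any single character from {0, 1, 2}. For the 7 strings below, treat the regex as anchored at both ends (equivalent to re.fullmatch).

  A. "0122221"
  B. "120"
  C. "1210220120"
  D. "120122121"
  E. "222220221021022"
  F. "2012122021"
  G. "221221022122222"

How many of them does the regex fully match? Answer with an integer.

4

A → no match
B → match
C → no match
D → match
E → match
F → no match
G → match
Total matched: 4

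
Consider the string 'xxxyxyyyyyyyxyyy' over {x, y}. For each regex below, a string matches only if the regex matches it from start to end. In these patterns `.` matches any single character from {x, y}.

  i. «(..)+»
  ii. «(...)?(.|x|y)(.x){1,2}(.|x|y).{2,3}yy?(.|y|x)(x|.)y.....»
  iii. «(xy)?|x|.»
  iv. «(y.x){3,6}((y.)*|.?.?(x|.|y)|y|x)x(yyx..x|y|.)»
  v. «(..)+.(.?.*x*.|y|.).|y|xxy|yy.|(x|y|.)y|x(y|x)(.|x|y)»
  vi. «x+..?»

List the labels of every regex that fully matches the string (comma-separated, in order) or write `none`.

i, ii, v

i → match
ii → match
iii → no match
iv → no match — must start with 'y'
v → match
vi → no match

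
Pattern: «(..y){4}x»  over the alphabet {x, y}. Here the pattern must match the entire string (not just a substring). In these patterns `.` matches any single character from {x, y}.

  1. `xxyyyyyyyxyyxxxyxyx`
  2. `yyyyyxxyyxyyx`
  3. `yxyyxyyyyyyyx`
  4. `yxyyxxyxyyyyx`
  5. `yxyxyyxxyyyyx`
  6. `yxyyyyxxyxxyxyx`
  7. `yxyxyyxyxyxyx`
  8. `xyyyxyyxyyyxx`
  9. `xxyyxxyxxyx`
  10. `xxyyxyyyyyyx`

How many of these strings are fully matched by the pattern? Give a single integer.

2

1 → no match
2 → no match
3 → match
4 → no match
5 → match
6 → no match
7 → no match
8 → no match — must end with `yx`
9 → no match
10 → no match
Total matched: 2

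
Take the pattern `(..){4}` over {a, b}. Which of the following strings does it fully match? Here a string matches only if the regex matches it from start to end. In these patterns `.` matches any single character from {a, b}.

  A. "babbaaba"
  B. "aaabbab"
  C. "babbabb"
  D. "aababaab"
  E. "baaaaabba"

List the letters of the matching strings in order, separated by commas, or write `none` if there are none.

A, D

A. "babbaaba" → match
B. "aaabbab" → no match
C. "babbabb" → no match
D. "aababaab" → match
E. "baaaaabba" → no match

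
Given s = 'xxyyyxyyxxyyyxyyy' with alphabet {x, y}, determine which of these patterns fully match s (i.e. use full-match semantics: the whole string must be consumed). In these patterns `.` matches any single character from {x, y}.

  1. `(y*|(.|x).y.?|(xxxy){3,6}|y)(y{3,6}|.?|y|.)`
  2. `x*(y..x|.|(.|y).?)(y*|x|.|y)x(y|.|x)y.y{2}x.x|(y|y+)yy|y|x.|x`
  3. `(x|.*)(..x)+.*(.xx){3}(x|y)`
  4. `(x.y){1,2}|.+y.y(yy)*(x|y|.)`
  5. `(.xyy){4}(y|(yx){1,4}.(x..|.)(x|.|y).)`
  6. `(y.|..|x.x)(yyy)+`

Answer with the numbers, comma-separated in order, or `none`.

5

1 → no match
2 → no match
3 → no match
4 → no match
5 → match
6 → no match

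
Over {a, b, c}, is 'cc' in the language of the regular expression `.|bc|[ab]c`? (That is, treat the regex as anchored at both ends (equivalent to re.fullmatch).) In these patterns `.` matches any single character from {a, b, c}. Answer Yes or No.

No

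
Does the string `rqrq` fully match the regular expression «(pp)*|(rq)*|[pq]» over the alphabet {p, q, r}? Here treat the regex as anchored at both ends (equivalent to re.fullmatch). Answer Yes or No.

Yes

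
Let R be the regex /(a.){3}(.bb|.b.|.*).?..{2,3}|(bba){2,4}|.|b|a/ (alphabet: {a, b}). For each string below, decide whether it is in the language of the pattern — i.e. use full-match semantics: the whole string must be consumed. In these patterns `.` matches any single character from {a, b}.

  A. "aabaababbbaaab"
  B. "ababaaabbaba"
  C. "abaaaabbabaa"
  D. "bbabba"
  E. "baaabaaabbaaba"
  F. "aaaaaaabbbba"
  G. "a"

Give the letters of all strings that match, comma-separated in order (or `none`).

A → no match
B → match
C → match
D → match
E → no match
F → match
G → match

B, C, D, F, G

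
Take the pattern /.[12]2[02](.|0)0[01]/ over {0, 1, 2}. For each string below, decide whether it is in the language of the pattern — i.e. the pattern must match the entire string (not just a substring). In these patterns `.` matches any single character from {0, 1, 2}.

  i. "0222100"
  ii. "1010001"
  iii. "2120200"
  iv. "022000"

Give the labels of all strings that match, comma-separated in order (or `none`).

i, iii

i → match
ii → no match
iii → match
iv → no match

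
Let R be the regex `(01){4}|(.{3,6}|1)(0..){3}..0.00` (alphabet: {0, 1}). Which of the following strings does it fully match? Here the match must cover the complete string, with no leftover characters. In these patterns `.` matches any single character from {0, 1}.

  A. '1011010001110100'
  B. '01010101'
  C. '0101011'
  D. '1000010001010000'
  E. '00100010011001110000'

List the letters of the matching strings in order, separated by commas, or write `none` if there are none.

A → match
B → match
C → no match
D → match
E → match

A, B, D, E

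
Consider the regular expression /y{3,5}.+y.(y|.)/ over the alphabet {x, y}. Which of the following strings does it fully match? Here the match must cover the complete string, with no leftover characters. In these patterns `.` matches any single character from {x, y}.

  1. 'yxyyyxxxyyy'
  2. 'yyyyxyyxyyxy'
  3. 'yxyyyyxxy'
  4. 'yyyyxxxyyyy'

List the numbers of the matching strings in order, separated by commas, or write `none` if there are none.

1 → no match
2 → match
3 → no match
4 → match

2, 4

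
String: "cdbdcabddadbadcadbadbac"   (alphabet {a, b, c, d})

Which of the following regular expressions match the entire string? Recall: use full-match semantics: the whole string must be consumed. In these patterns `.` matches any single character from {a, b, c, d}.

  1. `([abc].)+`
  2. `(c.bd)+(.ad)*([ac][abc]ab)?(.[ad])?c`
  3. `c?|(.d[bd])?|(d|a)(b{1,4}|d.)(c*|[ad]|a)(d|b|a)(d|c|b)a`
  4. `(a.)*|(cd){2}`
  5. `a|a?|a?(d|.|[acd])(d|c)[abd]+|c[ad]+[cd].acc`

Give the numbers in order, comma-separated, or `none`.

2

1 → no match
2 → match
3 → no match
4 → no match
5 → no match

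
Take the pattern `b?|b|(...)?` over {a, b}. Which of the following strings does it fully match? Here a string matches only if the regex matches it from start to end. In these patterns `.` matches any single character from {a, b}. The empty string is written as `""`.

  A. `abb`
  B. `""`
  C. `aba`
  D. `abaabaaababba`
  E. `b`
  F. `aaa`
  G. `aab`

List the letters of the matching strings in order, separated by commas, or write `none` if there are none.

A → match
B → match
C → match
D → no match
E → match
F → match
G → match

A, B, C, E, F, G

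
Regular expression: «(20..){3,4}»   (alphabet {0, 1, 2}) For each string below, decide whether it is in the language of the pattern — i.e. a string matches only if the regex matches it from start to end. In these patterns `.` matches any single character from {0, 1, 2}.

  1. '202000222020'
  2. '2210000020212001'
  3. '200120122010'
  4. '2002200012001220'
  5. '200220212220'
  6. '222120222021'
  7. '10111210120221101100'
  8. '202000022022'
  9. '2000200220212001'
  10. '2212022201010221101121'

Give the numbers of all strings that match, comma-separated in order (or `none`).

1 → no match
2 → no match — must start with '20'
3 → match
4 → no match
5 → no match
6 → no match — must start with '20'
7 → no match — must start with '20'
8 → no match
9 → match
10 → no match — must start with '20'

3, 9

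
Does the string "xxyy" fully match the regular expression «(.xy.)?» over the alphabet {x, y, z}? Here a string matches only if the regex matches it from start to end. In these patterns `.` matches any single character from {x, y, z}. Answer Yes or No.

Yes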